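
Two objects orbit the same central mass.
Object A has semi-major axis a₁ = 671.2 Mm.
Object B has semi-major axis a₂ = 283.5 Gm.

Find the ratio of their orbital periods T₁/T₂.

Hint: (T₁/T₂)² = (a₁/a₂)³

Convert to SI: a₁ = 671.2 Mm = 6.712e+08 m; a₂ = 283.5 Gm = 2.835e+11 m.
From Kepler's third law, (T₁/T₂)² = (a₁/a₂)³, so T₁/T₂ = (a₁/a₂)^(3/2).
a₁/a₂ = 6.712e+08 / 2.835e+11 = 0.00236755.
T₁/T₂ = (0.00236755)^(3/2) ≈ 0.0001152.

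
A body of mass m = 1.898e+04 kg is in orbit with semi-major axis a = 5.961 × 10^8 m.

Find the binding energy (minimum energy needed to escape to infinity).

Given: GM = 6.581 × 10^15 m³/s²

Total orbital energy is E = −GMm/(2a); binding energy is E_bind = −E = GMm/(2a).
E_bind = 6.581e+15 · 1.898e+04 / (2 · 5.961e+08) J ≈ 1.048e+11 J = 104.8 GJ.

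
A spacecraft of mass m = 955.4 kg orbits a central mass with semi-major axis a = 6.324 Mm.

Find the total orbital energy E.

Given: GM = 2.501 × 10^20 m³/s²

Convert to SI: a = 6.324 Mm = 6.324e+06 m.
E = −GMm / (2a).
E = −2.501e+20 · 955.4 / (2 · 6.324e+06) J ≈ -1.889e+16 J = -18.89 PJ.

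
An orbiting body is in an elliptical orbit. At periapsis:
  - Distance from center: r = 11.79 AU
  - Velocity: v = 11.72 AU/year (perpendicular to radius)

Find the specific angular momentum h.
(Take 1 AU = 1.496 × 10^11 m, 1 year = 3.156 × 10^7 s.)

Convert to SI: r = 11.79 AU = 1.76378e+12 m; v = 11.72 AU/year = 55554.9 m/s.
With v perpendicular to r, h = r · v.
h = 1.76378e+12 · 55554.9 m²/s ≈ 9.799e+16 m²/s.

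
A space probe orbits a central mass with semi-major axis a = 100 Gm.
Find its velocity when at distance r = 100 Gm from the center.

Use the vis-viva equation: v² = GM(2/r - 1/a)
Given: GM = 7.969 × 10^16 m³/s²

Convert to SI: a = 100 Gm = 1e+11 m; r = 100 Gm = 1e+11 m.
Vis-viva: v = √(GM · (2/r − 1/a)).
2/r − 1/a = 2/1e+11 − 1/1e+11 = 1e-11 m⁻¹.
v = √(7.969e+16 · 1e-11) m/s ≈ 892.7 m/s = 892.7 m/s.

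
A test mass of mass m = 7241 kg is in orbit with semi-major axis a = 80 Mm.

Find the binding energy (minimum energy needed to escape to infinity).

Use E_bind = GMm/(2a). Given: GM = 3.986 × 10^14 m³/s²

Convert to SI: a = 80 Mm = 8e+07 m.
Total orbital energy is E = −GMm/(2a); binding energy is E_bind = −E = GMm/(2a).
E_bind = 3.986e+14 · 7241 / (2 · 8e+07) J ≈ 1.804e+10 J = 18.04 GJ.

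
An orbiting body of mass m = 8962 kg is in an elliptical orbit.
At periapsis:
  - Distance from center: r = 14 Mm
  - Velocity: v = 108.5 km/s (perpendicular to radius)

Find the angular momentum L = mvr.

Convert to SI: r = 14 Mm = 1.4e+07 m; v = 108.5 km/s = 108500 m/s.
Since v is perpendicular to r, L = m · v · r.
L = 8962 · 108500 · 1.4e+07 kg·m²/s ≈ 1.361e+16 kg·m²/s.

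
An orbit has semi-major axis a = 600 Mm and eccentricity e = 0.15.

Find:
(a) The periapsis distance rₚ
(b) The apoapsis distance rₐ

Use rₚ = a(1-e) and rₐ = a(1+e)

Convert to SI: a = 600 Mm = 6e+08 m.
(a) rₚ = a(1 − e) = 6e+08 · (1 − 0.15) = 6e+08 · 0.85 ≈ 5.1e+08 m = 510 Mm.
(b) rₐ = a(1 + e) = 6e+08 · (1 + 0.15) = 6e+08 · 1.15 ≈ 6.9e+08 m = 690 Mm.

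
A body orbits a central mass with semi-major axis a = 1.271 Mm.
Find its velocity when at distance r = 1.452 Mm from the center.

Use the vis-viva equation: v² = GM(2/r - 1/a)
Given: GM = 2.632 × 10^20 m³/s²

Convert to SI: a = 1.271 Mm = 1.271e+06 m; r = 1.452 Mm = 1.452e+06 m.
Vis-viva: v = √(GM · (2/r − 1/a)).
2/r − 1/a = 2/1.452e+06 − 1/1.271e+06 = 5.90628e-07 m⁻¹.
v = √(2.632e+20 · 5.90628e-07) m/s ≈ 1.247e+07 m/s = 1.247e+04 km/s.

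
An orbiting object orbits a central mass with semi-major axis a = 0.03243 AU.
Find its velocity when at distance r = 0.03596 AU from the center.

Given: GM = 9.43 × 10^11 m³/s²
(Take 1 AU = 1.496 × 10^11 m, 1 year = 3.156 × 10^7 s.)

Convert to SI: a = 0.03243 AU = 4.85153e+09 m; r = 0.03596 AU = 5.37962e+09 m.
Vis-viva: v = √(GM · (2/r − 1/a)).
2/r − 1/a = 2/5.37962e+09 − 1/4.85153e+09 = 1.65653e-10 m⁻¹.
v = √(9.43e+11 · 1.65653e-10) m/s ≈ 12.5 m/s = 0.002637 AU/year.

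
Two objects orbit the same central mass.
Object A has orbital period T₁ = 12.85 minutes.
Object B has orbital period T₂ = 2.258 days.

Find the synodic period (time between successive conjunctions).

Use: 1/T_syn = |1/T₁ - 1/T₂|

Convert to SI: T₁ = 12.85 minutes = 771 s; T₂ = 2.258 days = 195091 s.
T_syn = |T₁ · T₂ / (T₁ − T₂)|.
T_syn = |771 · 195091 / (771 − 195091)| s ≈ 774.1 s = 12.9 minutes.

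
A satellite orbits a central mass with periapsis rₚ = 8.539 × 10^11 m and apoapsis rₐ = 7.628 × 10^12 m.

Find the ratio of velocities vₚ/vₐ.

Conservation of angular momentum gives rₚvₚ = rₐvₐ, so vₚ/vₐ = rₐ/rₚ.
vₚ/vₐ = 7.628e+12 / 8.539e+11 ≈ 8.933.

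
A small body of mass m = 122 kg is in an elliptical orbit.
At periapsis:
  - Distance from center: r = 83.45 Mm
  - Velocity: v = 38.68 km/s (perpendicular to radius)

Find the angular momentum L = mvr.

Convert to SI: r = 83.45 Mm = 8.345e+07 m; v = 38.68 km/s = 38680 m/s.
Since v is perpendicular to r, L = m · v · r.
L = 122 · 38680 · 8.345e+07 kg·m²/s ≈ 3.938e+14 kg·m²/s.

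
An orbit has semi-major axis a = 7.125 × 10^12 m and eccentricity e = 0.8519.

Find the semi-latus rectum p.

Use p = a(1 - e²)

p = a (1 − e²).
p = 7.125e+12 · (1 − (0.8519)²) = 7.125e+12 · 0.274266 ≈ 1.954e+12 m = 1.954 × 10^12 m.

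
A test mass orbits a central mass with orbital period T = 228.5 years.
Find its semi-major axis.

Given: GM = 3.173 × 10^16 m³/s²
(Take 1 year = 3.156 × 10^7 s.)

Convert to SI: T = 228.5 years = 7.21146e+09 s.
Invert Kepler's third law: a = (GM · T² / (4π²))^(1/3).
Substituting T = 7.21146e+09 s and GM = 3.173e+16 m³/s²:
a = (3.173e+16 · (7.21146e+09)² / (4π²))^(1/3) m
a ≈ 3.47e+11 m = 347 Gm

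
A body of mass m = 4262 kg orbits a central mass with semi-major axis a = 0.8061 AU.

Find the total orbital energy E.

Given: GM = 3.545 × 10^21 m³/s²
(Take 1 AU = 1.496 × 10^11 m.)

Convert to SI: a = 0.8061 AU = 1.20593e+11 m.
E = −GMm / (2a).
E = −3.545e+21 · 4262 / (2 · 1.20593e+11) J ≈ -6.264e+13 J = -62.64 TJ.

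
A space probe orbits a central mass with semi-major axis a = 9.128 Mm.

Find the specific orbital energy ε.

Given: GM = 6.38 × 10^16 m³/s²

Convert to SI: a = 9.128 Mm = 9.128e+06 m.
ε = −GM / (2a).
ε = −6.38e+16 / (2 · 9.128e+06) J/kg ≈ -3.495e+09 J/kg = -3.495 GJ/kg.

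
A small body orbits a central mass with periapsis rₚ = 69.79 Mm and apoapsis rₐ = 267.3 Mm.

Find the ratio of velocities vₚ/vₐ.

Convert to SI: rₚ = 69.79 Mm = 6.979e+07 m; rₐ = 267.3 Mm = 2.673e+08 m.
Conservation of angular momentum gives rₚvₚ = rₐvₐ, so vₚ/vₐ = rₐ/rₚ.
vₚ/vₐ = 2.673e+08 / 6.979e+07 ≈ 3.83.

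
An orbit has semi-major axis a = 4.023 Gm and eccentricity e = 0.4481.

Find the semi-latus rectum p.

Convert to SI: a = 4.023 Gm = 4.023e+09 m.
p = a (1 − e²).
p = 4.023e+09 · (1 − (0.4481)²) = 4.023e+09 · 0.799206 ≈ 3.215e+09 m = 3.215 Gm.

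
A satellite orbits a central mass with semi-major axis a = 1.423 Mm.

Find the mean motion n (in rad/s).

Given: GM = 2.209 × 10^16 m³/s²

Convert to SI: a = 1.423 Mm = 1.423e+06 m.
n = √(GM / a³).
n = √(2.209e+16 / (1.423e+06)³) rad/s ≈ 0.08756 rad/s.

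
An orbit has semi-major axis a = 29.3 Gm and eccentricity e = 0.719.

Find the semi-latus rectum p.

Convert to SI: a = 29.3 Gm = 2.93e+10 m.
p = a (1 − e²).
p = 2.93e+10 · (1 − (0.719)²) = 2.93e+10 · 0.483039 ≈ 1.415e+10 m = 14.15 Gm.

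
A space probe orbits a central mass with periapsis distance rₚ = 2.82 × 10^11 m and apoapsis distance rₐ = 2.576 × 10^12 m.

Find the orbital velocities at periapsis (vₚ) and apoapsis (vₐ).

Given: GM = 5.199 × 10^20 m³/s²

Use the vis-viva equation v² = GM(2/r − 1/a) with a = (rₚ + rₐ)/2 = (2.82e+11 + 2.576e+12)/2 = 1.429e+12 m.
vₚ = √(GM · (2/rₚ − 1/a)) = √(5.199e+20 · (2/2.82e+11 − 1/1.429e+12)) m/s ≈ 5.765e+04 m/s = 57.65 km/s.
vₐ = √(GM · (2/rₐ − 1/a)) = √(5.199e+20 · (2/2.576e+12 − 1/1.429e+12)) m/s ≈ 6311 m/s = 6.311 km/s.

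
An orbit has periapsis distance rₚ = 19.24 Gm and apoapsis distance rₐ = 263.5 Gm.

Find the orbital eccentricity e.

Convert to SI: rₚ = 19.24 Gm = 1.924e+10 m; rₐ = 263.5 Gm = 2.635e+11 m.
e = (rₐ − rₚ) / (rₐ + rₚ).
e = (2.635e+11 − 1.924e+10) / (2.635e+11 + 1.924e+10) = 2.4426e+11 / 2.8274e+11 ≈ 0.8639.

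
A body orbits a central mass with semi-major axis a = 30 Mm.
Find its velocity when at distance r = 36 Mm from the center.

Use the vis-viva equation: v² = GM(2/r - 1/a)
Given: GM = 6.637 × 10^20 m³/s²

Convert to SI: a = 30 Mm = 3e+07 m; r = 36 Mm = 3.6e+07 m.
Vis-viva: v = √(GM · (2/r − 1/a)).
2/r − 1/a = 2/3.6e+07 − 1/3e+07 = 2.22222e-08 m⁻¹.
v = √(6.637e+20 · 2.22222e-08) m/s ≈ 3.84e+06 m/s = 3840 km/s.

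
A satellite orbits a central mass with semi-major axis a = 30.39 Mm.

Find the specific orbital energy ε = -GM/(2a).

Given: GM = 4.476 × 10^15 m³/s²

Convert to SI: a = 30.39 Mm = 3.039e+07 m.
ε = −GM / (2a).
ε = −4.476e+15 / (2 · 3.039e+07) J/kg ≈ -7.364e+07 J/kg = -73.64 MJ/kg.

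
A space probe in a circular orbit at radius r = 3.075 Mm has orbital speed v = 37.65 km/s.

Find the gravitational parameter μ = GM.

Convert to SI: r = 3.075 Mm = 3.075e+06 m; v = 37.65 km/s = 37650 m/s.
For a circular orbit v² = GM/r, so GM = v² · r.
GM = (37650)² · 3.075e+06 m³/s² ≈ 4.359e+15 m³/s² = 4.359 × 10^15 m³/s².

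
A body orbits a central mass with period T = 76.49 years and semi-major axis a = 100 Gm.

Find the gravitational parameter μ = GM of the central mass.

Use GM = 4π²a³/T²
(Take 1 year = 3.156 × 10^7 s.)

Convert to SI: T = 76.49 years = 2.41402e+09 s; a = 100 Gm = 1e+11 m.
GM = 4π² · a³ / T².
GM = 4π² · (1e+11)³ / (2.41402e+09)² m³/s² ≈ 6.774e+15 m³/s² = 6.774 × 10^15 m³/s².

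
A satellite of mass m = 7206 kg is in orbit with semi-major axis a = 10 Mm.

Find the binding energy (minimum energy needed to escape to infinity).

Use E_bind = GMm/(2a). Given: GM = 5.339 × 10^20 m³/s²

Convert to SI: a = 10 Mm = 1e+07 m.
Total orbital energy is E = −GMm/(2a); binding energy is E_bind = −E = GMm/(2a).
E_bind = 5.339e+20 · 7206 / (2 · 1e+07) J ≈ 1.924e+17 J = 192.4 PJ.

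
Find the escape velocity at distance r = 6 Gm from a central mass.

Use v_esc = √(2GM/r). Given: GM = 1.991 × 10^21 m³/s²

Convert to SI: r = 6 Gm = 6e+09 m.
Escape velocity comes from setting total energy to zero: ½v² − GM/r = 0 ⇒ v_esc = √(2GM / r).
v_esc = √(2 · 1.991e+21 / 6e+09) m/s ≈ 8.147e+05 m/s = 814.7 km/s.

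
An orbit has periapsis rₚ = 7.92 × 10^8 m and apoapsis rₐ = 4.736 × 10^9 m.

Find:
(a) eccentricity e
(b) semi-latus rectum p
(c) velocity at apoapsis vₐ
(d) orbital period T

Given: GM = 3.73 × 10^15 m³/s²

(a) e = (rₐ − rₚ)/(rₐ + rₚ) = (4.736e+09 − 7.92e+08)/(4.736e+09 + 7.92e+08) ≈ 0.7135
(b) From a = (rₚ + rₐ)/2 = 2.764e+09 m and e = (rₐ − rₚ)/(rₐ + rₚ) = 0.713459, p = a(1 − e²) = 2.764e+09 · (1 − (0.713459)²) ≈ 1.357e+09 m
(c) With a = (rₚ + rₐ)/2 = 2.764e+09 m, vₐ = √(GM (2/rₐ − 1/a)) = √(3.73e+15 · (2/4.736e+09 − 1/2.764e+09)) m/s ≈ 475.1 m/s
(d) With a = (rₚ + rₐ)/2 = 2.764e+09 m, T = 2π √(a³/GM) = 2π √((2.764e+09)³/3.73e+15) s ≈ 1.495e+07 s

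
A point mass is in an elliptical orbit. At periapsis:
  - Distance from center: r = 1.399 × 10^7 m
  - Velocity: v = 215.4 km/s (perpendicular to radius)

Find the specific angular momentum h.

Convert to SI: v = 215.4 km/s = 215400 m/s.
With v perpendicular to r, h = r · v.
h = 1.399e+07 · 215400 m²/s ≈ 3.013e+12 m²/s.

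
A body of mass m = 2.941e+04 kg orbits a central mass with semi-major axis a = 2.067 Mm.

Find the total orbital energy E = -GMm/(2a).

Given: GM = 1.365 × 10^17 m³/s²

Convert to SI: a = 2.067 Mm = 2.067e+06 m.
E = −GMm / (2a).
E = −1.365e+17 · 2.941e+04 / (2 · 2.067e+06) J ≈ -9.711e+14 J = -971.1 TJ.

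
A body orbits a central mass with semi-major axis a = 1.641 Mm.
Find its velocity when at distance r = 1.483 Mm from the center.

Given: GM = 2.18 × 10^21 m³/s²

Convert to SI: a = 1.641 Mm = 1.641e+06 m; r = 1.483 Mm = 1.483e+06 m.
Vis-viva: v = √(GM · (2/r − 1/a)).
2/r − 1/a = 2/1.483e+06 − 1/1.641e+06 = 7.39233e-07 m⁻¹.
v = √(2.18e+21 · 7.39233e-07) m/s ≈ 4.014e+07 m/s = 4.014e+04 km/s.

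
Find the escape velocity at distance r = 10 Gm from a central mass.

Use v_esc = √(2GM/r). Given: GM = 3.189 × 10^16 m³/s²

Convert to SI: r = 10 Gm = 1e+10 m.
Escape velocity comes from setting total energy to zero: ½v² − GM/r = 0 ⇒ v_esc = √(2GM / r).
v_esc = √(2 · 3.189e+16 / 1e+10) m/s ≈ 2525 m/s = 2.525 km/s.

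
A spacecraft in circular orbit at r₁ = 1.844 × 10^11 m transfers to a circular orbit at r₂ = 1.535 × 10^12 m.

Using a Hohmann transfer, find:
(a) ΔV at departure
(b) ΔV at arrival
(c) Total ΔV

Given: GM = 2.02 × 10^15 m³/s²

Transfer semi-major axis: a_t = (r₁ + r₂)/2 = (1.844e+11 + 1.535e+12)/2 = 8.597e+11 m.
Circular speeds: v₁ = √(GM/r₁) = 104.663 m/s, v₂ = √(GM/r₂) = 36.2762 m/s.
Transfer speeds (vis-viva v² = GM(2/r − 1/a_t)): v₁ᵗ = 139.854 m/s, v₂ᵗ = 16.8007 m/s.
(a) ΔV₁ = |v₁ᵗ − v₁| ≈ 35.19 m/s = 35.19 m/s.
(b) ΔV₂ = |v₂ − v₂ᵗ| ≈ 19.48 m/s = 19.48 m/s.
(c) ΔV_total = ΔV₁ + ΔV₂ ≈ 54.67 m/s = 54.67 m/s.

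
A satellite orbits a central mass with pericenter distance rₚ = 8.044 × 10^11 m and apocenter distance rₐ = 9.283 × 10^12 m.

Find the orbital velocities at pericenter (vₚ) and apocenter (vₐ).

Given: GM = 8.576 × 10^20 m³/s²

Use the vis-viva equation v² = GM(2/r − 1/a) with a = (rₚ + rₐ)/2 = (8.044e+11 + 9.283e+12)/2 = 5.0437e+12 m.
vₚ = √(GM · (2/rₚ − 1/a)) = √(8.576e+20 · (2/8.044e+11 − 1/5.0437e+12)) m/s ≈ 4.43e+04 m/s = 44.3 km/s.
vₐ = √(GM · (2/rₐ − 1/a)) = √(8.576e+20 · (2/9.283e+12 − 1/5.0437e+12)) m/s ≈ 3838 m/s = 3.838 km/s.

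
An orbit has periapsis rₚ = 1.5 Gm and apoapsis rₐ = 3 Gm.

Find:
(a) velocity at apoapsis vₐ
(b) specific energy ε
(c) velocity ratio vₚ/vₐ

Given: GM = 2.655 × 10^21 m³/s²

Convert to SI: rₚ = 1.5 Gm = 1.5e+09 m; rₐ = 3 Gm = 3e+09 m.
(a) With a = (rₚ + rₐ)/2 = 2.25e+09 m, vₐ = √(GM (2/rₐ − 1/a)) = √(2.655e+21 · (2/3e+09 − 1/2.25e+09)) m/s ≈ 7.681e+05 m/s
(b) With a = (rₚ + rₐ)/2 = 2.25e+09 m, ε = −GM/(2a) = −2.655e+21/(2 · 2.25e+09) J/kg ≈ -5.9e+11 J/kg
(c) Conservation of angular momentum (rₚvₚ = rₐvₐ) gives vₚ/vₐ = rₐ/rₚ = 3e+09/1.5e+09 ≈ 2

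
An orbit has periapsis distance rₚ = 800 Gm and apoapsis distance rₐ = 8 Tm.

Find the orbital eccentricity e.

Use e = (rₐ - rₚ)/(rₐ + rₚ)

Convert to SI: rₚ = 800 Gm = 8e+11 m; rₐ = 8 Tm = 8e+12 m.
e = (rₐ − rₚ) / (rₐ + rₚ).
e = (8e+12 − 8e+11) / (8e+12 + 8e+11) = 7.2e+12 / 8.8e+12 ≈ 0.8182.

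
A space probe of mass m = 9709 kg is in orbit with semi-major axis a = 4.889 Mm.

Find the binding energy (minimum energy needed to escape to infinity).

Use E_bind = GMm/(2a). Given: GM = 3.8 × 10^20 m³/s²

Convert to SI: a = 4.889 Mm = 4.889e+06 m.
Total orbital energy is E = −GMm/(2a); binding energy is E_bind = −E = GMm/(2a).
E_bind = 3.8e+20 · 9709 / (2 · 4.889e+06) J ≈ 3.773e+17 J = 377.3 PJ.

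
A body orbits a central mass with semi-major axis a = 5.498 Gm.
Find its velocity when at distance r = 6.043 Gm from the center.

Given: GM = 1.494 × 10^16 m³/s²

Convert to SI: a = 5.498 Gm = 5.498e+09 m; r = 6.043 Gm = 6.043e+09 m.
Vis-viva: v = √(GM · (2/r − 1/a)).
2/r − 1/a = 2/6.043e+09 − 1/5.498e+09 = 1.49077e-10 m⁻¹.
v = √(1.494e+16 · 1.49077e-10) m/s ≈ 1492 m/s = 1.492 km/s.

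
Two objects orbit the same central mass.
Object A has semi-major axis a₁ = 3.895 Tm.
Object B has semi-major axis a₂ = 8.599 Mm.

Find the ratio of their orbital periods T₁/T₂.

Convert to SI: a₁ = 3.895 Tm = 3.895e+12 m; a₂ = 8.599 Mm = 8.599e+06 m.
From Kepler's third law, (T₁/T₂)² = (a₁/a₂)³, so T₁/T₂ = (a₁/a₂)^(3/2).
a₁/a₂ = 3.895e+12 / 8.599e+06 = 452960.
T₁/T₂ = (452960)^(3/2) ≈ 3.049e+08.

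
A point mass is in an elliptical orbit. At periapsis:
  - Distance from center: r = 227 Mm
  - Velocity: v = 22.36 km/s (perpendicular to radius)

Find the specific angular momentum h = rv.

Convert to SI: r = 227 Mm = 2.27e+08 m; v = 22.36 km/s = 22360 m/s.
With v perpendicular to r, h = r · v.
h = 2.27e+08 · 22360 m²/s ≈ 5.076e+12 m²/s.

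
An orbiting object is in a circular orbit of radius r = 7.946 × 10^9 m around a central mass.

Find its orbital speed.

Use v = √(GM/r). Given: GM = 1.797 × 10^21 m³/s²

For a circular orbit, gravity supplies the centripetal force, so v = √(GM / r).
v = √(1.797e+21 / 7.946e+09) m/s ≈ 4.756e+05 m/s = 475.6 km/s.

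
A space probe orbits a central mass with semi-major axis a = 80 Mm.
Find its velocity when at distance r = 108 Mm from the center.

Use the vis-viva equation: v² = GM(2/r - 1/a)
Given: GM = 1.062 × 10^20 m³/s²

Convert to SI: a = 80 Mm = 8e+07 m; r = 108 Mm = 1.08e+08 m.
Vis-viva: v = √(GM · (2/r − 1/a)).
2/r − 1/a = 2/1.08e+08 − 1/8e+07 = 6.01852e-09 m⁻¹.
v = √(1.062e+20 · 6.01852e-09) m/s ≈ 7.995e+05 m/s = 799.5 km/s.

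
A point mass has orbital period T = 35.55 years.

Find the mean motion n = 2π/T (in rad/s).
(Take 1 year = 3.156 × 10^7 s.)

Convert to SI: T = 35.55 years = 1.12196e+09 s.
n = 2π / T.
n = 2π / 1.12196e+09 s ≈ 5.6e-09 rad/s.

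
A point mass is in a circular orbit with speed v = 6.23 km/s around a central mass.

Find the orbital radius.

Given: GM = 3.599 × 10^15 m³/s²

Convert to SI: v = 6.23 km/s = 6230 m/s.
For a circular orbit, v² = GM / r, so r = GM / v².
r = 3.599e+15 / (6230)² m ≈ 9.273e+07 m = 92.73 Mm.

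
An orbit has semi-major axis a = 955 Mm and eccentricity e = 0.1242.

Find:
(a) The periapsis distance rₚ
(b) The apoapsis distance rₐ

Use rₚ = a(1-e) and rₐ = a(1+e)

Convert to SI: a = 955 Mm = 9.55e+08 m.
(a) rₚ = a(1 − e) = 9.55e+08 · (1 − 0.1242) = 9.55e+08 · 0.8758 ≈ 8.364e+08 m = 836.4 Mm.
(b) rₐ = a(1 + e) = 9.55e+08 · (1 + 0.1242) = 9.55e+08 · 1.1242 ≈ 1.074e+09 m = 1.074 Gm.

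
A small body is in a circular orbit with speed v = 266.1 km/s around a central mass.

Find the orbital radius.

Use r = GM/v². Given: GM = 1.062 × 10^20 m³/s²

Convert to SI: v = 266.1 km/s = 266100 m/s.
For a circular orbit, v² = GM / r, so r = GM / v².
r = 1.062e+20 / (266100)² m ≈ 1.5e+09 m = 1.5 Gm.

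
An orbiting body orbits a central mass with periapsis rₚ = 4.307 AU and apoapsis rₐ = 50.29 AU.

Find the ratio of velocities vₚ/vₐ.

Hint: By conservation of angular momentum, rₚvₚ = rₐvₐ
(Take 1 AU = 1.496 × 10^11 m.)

Convert to SI: rₚ = 4.307 AU = 6.44327e+11 m; rₐ = 50.29 AU = 7.52338e+12 m.
Conservation of angular momentum gives rₚvₚ = rₐvₐ, so vₚ/vₐ = rₐ/rₚ.
vₚ/vₐ = 7.52338e+12 / 6.44327e+11 ≈ 11.68.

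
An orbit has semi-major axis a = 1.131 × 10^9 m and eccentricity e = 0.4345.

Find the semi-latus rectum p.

p = a (1 − e²).
p = 1.131e+09 · (1 − (0.4345)²) = 1.131e+09 · 0.81121 ≈ 9.175e+08 m = 9.175 × 10^8 m.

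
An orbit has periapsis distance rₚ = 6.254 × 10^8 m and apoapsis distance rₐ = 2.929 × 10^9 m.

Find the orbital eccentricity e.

e = (rₐ − rₚ) / (rₐ + rₚ).
e = (2.929e+09 − 6.254e+08) / (2.929e+09 + 6.254e+08) = 2.3036e+09 / 3.5544e+09 ≈ 0.6481.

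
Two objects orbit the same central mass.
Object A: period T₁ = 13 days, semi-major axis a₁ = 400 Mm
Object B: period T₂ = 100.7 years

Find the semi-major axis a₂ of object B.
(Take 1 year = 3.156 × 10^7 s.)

Convert to SI: T₁ = 13 days = 1.1232e+06 s; a₁ = 400 Mm = 4e+08 m; T₂ = 100.7 years = 3.17809e+09 s.
Kepler's third law: (T₁/T₂)² = (a₁/a₂)³ ⇒ a₂ = a₁ · (T₂/T₁)^(2/3).
T₂/T₁ = 3.17809e+09 / 1.1232e+06 = 2829.5.
a₂ = 4e+08 · (2829.5)^(2/3) m ≈ 8.002e+10 m = 80.02 Gm.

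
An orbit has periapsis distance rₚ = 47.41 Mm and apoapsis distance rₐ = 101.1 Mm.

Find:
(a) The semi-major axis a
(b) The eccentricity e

Convert to SI: rₚ = 47.41 Mm = 4.741e+07 m; rₐ = 101.1 Mm = 1.011e+08 m.
(a) a = (rₚ + rₐ) / 2 = (4.741e+07 + 1.011e+08) / 2 ≈ 7.426e+07 m = 74.25 Mm.
(b) e = (rₐ − rₚ) / (rₐ + rₚ) = (1.011e+08 − 4.741e+07) / (1.011e+08 + 4.741e+07) ≈ 0.3615.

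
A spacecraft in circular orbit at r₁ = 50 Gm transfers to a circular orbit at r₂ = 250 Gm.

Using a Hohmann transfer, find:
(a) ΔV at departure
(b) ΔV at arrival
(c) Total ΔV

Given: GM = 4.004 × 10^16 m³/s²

Convert to SI: r₁ = 50 Gm = 5e+10 m; r₂ = 250 Gm = 2.5e+11 m.
Transfer semi-major axis: a_t = (r₁ + r₂)/2 = (5e+10 + 2.5e+11)/2 = 1.5e+11 m.
Circular speeds: v₁ = √(GM/r₁) = 894.874 m/s, v₂ = √(GM/r₂) = 400.2 m/s.
Transfer speeds (vis-viva v² = GM(2/r − 1/a_t)): v₁ᵗ = 1155.28 m/s, v₂ᵗ = 231.056 m/s.
(a) ΔV₁ = |v₁ᵗ − v₁| ≈ 260.4 m/s = 260.4 m/s.
(b) ΔV₂ = |v₂ − v₂ᵗ| ≈ 169.1 m/s = 169.1 m/s.
(c) ΔV_total = ΔV₁ + ΔV₂ ≈ 429.5 m/s = 429.5 m/s.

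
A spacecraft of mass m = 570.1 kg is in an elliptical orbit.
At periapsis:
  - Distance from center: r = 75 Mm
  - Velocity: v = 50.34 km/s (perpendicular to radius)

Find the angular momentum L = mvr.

Convert to SI: r = 75 Mm = 7.5e+07 m; v = 50.34 km/s = 50340 m/s.
Since v is perpendicular to r, L = m · v · r.
L = 570.1 · 50340 · 7.5e+07 kg·m²/s ≈ 2.152e+15 kg·m²/s.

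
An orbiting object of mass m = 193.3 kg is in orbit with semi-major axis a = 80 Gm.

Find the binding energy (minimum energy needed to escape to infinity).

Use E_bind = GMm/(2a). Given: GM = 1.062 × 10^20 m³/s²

Convert to SI: a = 80 Gm = 8e+10 m.
Total orbital energy is E = −GMm/(2a); binding energy is E_bind = −E = GMm/(2a).
E_bind = 1.062e+20 · 193.3 / (2 · 8e+10) J ≈ 1.283e+11 J = 128.3 GJ.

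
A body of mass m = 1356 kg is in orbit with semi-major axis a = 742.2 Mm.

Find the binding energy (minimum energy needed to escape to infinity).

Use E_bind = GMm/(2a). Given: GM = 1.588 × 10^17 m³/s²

Convert to SI: a = 742.2 Mm = 7.422e+08 m.
Total orbital energy is E = −GMm/(2a); binding energy is E_bind = −E = GMm/(2a).
E_bind = 1.588e+17 · 1356 / (2 · 7.422e+08) J ≈ 1.451e+11 J = 145.1 GJ.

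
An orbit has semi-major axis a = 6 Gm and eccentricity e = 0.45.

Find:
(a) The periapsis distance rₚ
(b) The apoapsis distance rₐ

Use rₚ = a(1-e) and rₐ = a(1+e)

Convert to SI: a = 6 Gm = 6e+09 m.
(a) rₚ = a(1 − e) = 6e+09 · (1 − 0.45) = 6e+09 · 0.55 ≈ 3.3e+09 m = 3.3 Gm.
(b) rₐ = a(1 + e) = 6e+09 · (1 + 0.45) = 6e+09 · 1.45 ≈ 8.7e+09 m = 8.7 Gm.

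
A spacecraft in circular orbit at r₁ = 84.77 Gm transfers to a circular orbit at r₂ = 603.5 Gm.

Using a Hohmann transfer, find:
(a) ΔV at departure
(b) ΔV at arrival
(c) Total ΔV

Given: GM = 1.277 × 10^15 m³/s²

Convert to SI: r₁ = 84.77 Gm = 8.477e+10 m; r₂ = 603.5 Gm = 6.035e+11 m.
Transfer semi-major axis: a_t = (r₁ + r₂)/2 = (8.477e+10 + 6.035e+11)/2 = 3.44135e+11 m.
Circular speeds: v₁ = √(GM/r₁) = 122.737 m/s, v₂ = √(GM/r₂) = 45.9999 m/s.
Transfer speeds (vis-viva v² = GM(2/r − 1/a_t)): v₁ᵗ = 162.536 m/s, v₂ᵗ = 22.8304 m/s.
(a) ΔV₁ = |v₁ᵗ − v₁| ≈ 39.8 m/s = 39.8 m/s.
(b) ΔV₂ = |v₂ − v₂ᵗ| ≈ 23.17 m/s = 23.17 m/s.
(c) ΔV_total = ΔV₁ + ΔV₂ ≈ 62.97 m/s = 62.97 m/s.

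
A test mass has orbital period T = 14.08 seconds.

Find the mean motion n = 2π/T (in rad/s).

n = 2π / T.
n = 2π / 14.08 s ≈ 0.4462 rad/s.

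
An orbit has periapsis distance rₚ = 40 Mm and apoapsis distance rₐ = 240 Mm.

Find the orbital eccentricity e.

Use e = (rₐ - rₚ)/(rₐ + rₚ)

Convert to SI: rₚ = 40 Mm = 4e+07 m; rₐ = 240 Mm = 2.4e+08 m.
e = (rₐ − rₚ) / (rₐ + rₚ).
e = (2.4e+08 − 4e+07) / (2.4e+08 + 4e+07) = 2e+08 / 2.8e+08 ≈ 0.7143.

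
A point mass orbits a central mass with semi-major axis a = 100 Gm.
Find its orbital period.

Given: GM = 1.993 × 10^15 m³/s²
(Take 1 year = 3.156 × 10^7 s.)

Convert to SI: a = 100 Gm = 1e+11 m.
Kepler's third law: T = 2π √(a³ / GM).
Substituting a = 1e+11 m and GM = 1.993e+15 m³/s²:
T = 2π √((1e+11)³ / 1.993e+15) s
T ≈ 4.451e+09 s = 141 years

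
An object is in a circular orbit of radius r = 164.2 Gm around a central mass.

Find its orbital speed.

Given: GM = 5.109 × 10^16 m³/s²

Convert to SI: r = 164.2 Gm = 1.642e+11 m.
For a circular orbit, gravity supplies the centripetal force, so v = √(GM / r).
v = √(5.109e+16 / 1.642e+11) m/s ≈ 557.8 m/s = 557.8 m/s.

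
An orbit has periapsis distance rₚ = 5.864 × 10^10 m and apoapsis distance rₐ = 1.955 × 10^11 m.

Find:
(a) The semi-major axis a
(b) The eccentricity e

(a) a = (rₚ + rₐ) / 2 = (5.864e+10 + 1.955e+11) / 2 ≈ 1.271e+11 m = 1.271 × 10^11 m.
(b) e = (rₐ − rₚ) / (rₐ + rₚ) = (1.955e+11 − 5.864e+10) / (1.955e+11 + 5.864e+10) ≈ 0.5385.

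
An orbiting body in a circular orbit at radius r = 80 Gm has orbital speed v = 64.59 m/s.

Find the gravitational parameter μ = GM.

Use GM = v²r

Convert to SI: r = 80 Gm = 8e+10 m.
For a circular orbit v² = GM/r, so GM = v² · r.
GM = (64.59)² · 8e+10 m³/s² ≈ 3.337e+14 m³/s² = 3.337 × 10^14 m³/s².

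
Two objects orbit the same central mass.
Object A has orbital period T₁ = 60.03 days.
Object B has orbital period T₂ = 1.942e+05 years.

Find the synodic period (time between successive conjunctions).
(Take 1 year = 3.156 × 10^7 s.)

Convert to SI: T₁ = 60.03 days = 5.18659e+06 s; T₂ = 1.942e+05 years = 6.12895e+12 s.
T_syn = |T₁ · T₂ / (T₁ − T₂)|.
T_syn = |5.18659e+06 · 6.12895e+12 / (5.18659e+06 − 6.12895e+12)| s ≈ 5.187e+06 s = 60.03 days.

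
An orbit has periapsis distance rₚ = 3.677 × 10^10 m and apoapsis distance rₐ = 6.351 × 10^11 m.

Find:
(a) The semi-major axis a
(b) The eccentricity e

(a) a = (rₚ + rₐ) / 2 = (3.677e+10 + 6.351e+11) / 2 ≈ 3.359e+11 m = 3.359 × 10^11 m.
(b) e = (rₐ − rₚ) / (rₐ + rₚ) = (6.351e+11 − 3.677e+10) / (6.351e+11 + 3.677e+10) ≈ 0.8905.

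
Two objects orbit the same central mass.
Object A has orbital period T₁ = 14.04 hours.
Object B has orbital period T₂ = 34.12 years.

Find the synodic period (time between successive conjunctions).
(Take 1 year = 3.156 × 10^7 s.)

Convert to SI: T₁ = 14.04 hours = 50544 s; T₂ = 34.12 years = 1.07683e+09 s.
T_syn = |T₁ · T₂ / (T₁ − T₂)|.
T_syn = |50544 · 1.07683e+09 / (50544 − 1.07683e+09)| s ≈ 5.055e+04 s = 14.04 hours.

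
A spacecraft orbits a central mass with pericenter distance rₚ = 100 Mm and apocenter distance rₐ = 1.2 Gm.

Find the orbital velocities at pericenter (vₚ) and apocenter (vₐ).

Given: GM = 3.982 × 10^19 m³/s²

Convert to SI: rₚ = 100 Mm = 1e+08 m; rₐ = 1.2 Gm = 1.2e+09 m.
Use the vis-viva equation v² = GM(2/r − 1/a) with a = (rₚ + rₐ)/2 = (1e+08 + 1.2e+09)/2 = 6.5e+08 m.
vₚ = √(GM · (2/rₚ − 1/a)) = √(3.982e+19 · (2/1e+08 − 1/6.5e+08)) m/s ≈ 8.574e+05 m/s = 857.4 km/s.
vₐ = √(GM · (2/rₐ − 1/a)) = √(3.982e+19 · (2/1.2e+09 − 1/6.5e+08)) m/s ≈ 7.145e+04 m/s = 71.45 km/s.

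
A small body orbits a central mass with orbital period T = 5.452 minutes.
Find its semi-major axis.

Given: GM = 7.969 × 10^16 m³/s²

Convert to SI: T = 5.452 minutes = 327.12 s.
Invert Kepler's third law: a = (GM · T² / (4π²))^(1/3).
Substituting T = 327.12 s and GM = 7.969e+16 m³/s²:
a = (7.969e+16 · (327.12)² / (4π²))^(1/3) m
a ≈ 6e+06 m = 6 Mm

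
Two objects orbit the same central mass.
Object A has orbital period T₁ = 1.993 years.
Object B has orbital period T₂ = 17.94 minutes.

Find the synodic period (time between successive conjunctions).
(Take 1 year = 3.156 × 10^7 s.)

Convert to SI: T₁ = 1.993 years = 6.28991e+07 s; T₂ = 17.94 minutes = 1076.4 s.
T_syn = |T₁ · T₂ / (T₁ − T₂)|.
T_syn = |6.28991e+07 · 1076.4 / (6.28991e+07 − 1076.4)| s ≈ 1076 s = 17.94 minutes.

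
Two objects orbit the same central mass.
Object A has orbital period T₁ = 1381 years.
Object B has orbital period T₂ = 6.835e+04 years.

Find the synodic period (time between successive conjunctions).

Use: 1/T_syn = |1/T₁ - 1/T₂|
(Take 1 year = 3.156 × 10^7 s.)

Convert to SI: T₁ = 1381 years = 4.35844e+10 s; T₂ = 6.835e+04 years = 2.15713e+12 s.
T_syn = |T₁ · T₂ / (T₁ − T₂)|.
T_syn = |4.35844e+10 · 2.15713e+12 / (4.35844e+10 − 2.15713e+12)| s ≈ 4.448e+10 s = 1409 years.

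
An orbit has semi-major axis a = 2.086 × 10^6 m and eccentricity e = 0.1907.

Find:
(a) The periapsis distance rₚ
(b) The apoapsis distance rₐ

(a) rₚ = a(1 − e) = 2.086e+06 · (1 − 0.1907) = 2.086e+06 · 0.8093 ≈ 1.688e+06 m = 1.688 × 10^6 m.
(b) rₐ = a(1 + e) = 2.086e+06 · (1 + 0.1907) = 2.086e+06 · 1.1907 ≈ 2.484e+06 m = 2.484 × 10^6 m.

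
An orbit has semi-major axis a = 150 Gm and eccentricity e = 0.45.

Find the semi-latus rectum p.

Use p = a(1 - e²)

Convert to SI: a = 150 Gm = 1.5e+11 m.
p = a (1 − e²).
p = 1.5e+11 · (1 − (0.45)²) = 1.5e+11 · 0.7975 ≈ 1.196e+11 m = 119.6 Gm.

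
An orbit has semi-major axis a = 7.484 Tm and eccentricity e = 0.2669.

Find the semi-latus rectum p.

Convert to SI: a = 7.484 Tm = 7.484e+12 m.
p = a (1 − e²).
p = 7.484e+12 · (1 − (0.2669)²) = 7.484e+12 · 0.928764 ≈ 6.951e+12 m = 6.951 Tm.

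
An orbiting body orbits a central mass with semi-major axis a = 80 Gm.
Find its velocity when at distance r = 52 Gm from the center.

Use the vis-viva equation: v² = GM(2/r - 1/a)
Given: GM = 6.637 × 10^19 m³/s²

Convert to SI: a = 80 Gm = 8e+10 m; r = 52 Gm = 5.2e+10 m.
Vis-viva: v = √(GM · (2/r − 1/a)).
2/r − 1/a = 2/5.2e+10 − 1/8e+10 = 2.59615e-11 m⁻¹.
v = √(6.637e+19 · 2.59615e-11) m/s ≈ 4.151e+04 m/s = 41.51 km/s.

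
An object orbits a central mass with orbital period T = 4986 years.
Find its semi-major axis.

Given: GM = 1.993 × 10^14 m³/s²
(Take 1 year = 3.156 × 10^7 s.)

Convert to SI: T = 4986 years = 1.57358e+11 s.
Invert Kepler's third law: a = (GM · T² / (4π²))^(1/3).
Substituting T = 1.57358e+11 s and GM = 1.993e+14 m³/s²:
a = (1.993e+14 · (1.57358e+11)² / (4π²))^(1/3) m
a ≈ 5e+11 m = 500 Gm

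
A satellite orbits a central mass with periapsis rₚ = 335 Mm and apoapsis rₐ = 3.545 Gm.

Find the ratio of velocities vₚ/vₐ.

Convert to SI: rₚ = 335 Mm = 3.35e+08 m; rₐ = 3.545 Gm = 3.545e+09 m.
Conservation of angular momentum gives rₚvₚ = rₐvₐ, so vₚ/vₐ = rₐ/rₚ.
vₚ/vₐ = 3.545e+09 / 3.35e+08 ≈ 10.58.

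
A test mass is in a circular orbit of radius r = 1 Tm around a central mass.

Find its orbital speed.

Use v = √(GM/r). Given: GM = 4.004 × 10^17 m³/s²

Convert to SI: r = 1 Tm = 1e+12 m.
For a circular orbit, gravity supplies the centripetal force, so v = √(GM / r).
v = √(4.004e+17 / 1e+12) m/s ≈ 632.8 m/s = 632.8 m/s.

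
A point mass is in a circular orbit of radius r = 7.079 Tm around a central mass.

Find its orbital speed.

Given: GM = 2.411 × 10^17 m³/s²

Convert to SI: r = 7.079 Tm = 7.079e+12 m.
For a circular orbit, gravity supplies the centripetal force, so v = √(GM / r).
v = √(2.411e+17 / 7.079e+12) m/s ≈ 184.5 m/s = 184.5 m/s.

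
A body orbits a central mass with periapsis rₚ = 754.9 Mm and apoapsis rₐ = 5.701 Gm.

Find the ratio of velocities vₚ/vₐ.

Convert to SI: rₚ = 754.9 Mm = 7.549e+08 m; rₐ = 5.701 Gm = 5.701e+09 m.
Conservation of angular momentum gives rₚvₚ = rₐvₐ, so vₚ/vₐ = rₐ/rₚ.
vₚ/vₐ = 5.701e+09 / 7.549e+08 ≈ 7.552.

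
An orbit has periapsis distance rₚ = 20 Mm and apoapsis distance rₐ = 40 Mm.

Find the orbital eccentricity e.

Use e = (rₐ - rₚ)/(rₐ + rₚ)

Convert to SI: rₚ = 20 Mm = 2e+07 m; rₐ = 40 Mm = 4e+07 m.
e = (rₐ − rₚ) / (rₐ + rₚ).
e = (4e+07 − 2e+07) / (4e+07 + 2e+07) = 2e+07 / 6e+07 ≈ 0.3333.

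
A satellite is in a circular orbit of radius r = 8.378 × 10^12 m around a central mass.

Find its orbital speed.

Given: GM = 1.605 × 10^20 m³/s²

For a circular orbit, gravity supplies the centripetal force, so v = √(GM / r).
v = √(1.605e+20 / 8.378e+12) m/s ≈ 4377 m/s = 4.377 km/s.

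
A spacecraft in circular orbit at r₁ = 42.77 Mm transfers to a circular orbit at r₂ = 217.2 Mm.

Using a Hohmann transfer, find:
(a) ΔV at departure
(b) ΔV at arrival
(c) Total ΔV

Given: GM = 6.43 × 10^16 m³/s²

Convert to SI: r₁ = 42.77 Mm = 4.277e+07 m; r₂ = 217.2 Mm = 2.172e+08 m.
Transfer semi-major axis: a_t = (r₁ + r₂)/2 = (4.277e+07 + 2.172e+08)/2 = 1.29985e+08 m.
Circular speeds: v₁ = √(GM/r₁) = 38773.6 m/s, v₂ = √(GM/r₂) = 17205.8 m/s.
Transfer speeds (vis-viva v² = GM(2/r − 1/a_t)): v₁ᵗ = 50120.9 m/s, v₂ᵗ = 9869.58 m/s.
(a) ΔV₁ = |v₁ᵗ − v₁| ≈ 1.135e+04 m/s = 11.35 km/s.
(b) ΔV₂ = |v₂ − v₂ᵗ| ≈ 7336 m/s = 7.336 km/s.
(c) ΔV_total = ΔV₁ + ΔV₂ ≈ 1.868e+04 m/s = 18.68 km/s.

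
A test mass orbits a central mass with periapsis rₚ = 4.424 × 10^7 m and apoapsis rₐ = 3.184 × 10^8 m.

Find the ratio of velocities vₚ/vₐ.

Conservation of angular momentum gives rₚvₚ = rₐvₐ, so vₚ/vₐ = rₐ/rₚ.
vₚ/vₐ = 3.184e+08 / 4.424e+07 ≈ 7.197.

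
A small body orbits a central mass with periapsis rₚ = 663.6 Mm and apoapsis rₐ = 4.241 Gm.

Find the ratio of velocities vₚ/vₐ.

Convert to SI: rₚ = 663.6 Mm = 6.636e+08 m; rₐ = 4.241 Gm = 4.241e+09 m.
Conservation of angular momentum gives rₚvₚ = rₐvₐ, so vₚ/vₐ = rₐ/rₚ.
vₚ/vₐ = 4.241e+09 / 6.636e+08 ≈ 6.391.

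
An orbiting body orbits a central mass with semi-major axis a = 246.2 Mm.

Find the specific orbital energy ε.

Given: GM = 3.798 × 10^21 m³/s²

Convert to SI: a = 246.2 Mm = 2.462e+08 m.
ε = −GM / (2a).
ε = −3.798e+21 / (2 · 2.462e+08) J/kg ≈ -7.713e+12 J/kg = -7713 GJ/kg.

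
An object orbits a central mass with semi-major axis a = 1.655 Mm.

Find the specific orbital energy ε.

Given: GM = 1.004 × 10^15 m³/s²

Convert to SI: a = 1.655 Mm = 1.655e+06 m.
ε = −GM / (2a).
ε = −1.004e+15 / (2 · 1.655e+06) J/kg ≈ -3.033e+08 J/kg = -303.3 MJ/kg.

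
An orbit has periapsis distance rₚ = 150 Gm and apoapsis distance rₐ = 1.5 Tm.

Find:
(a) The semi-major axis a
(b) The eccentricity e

Convert to SI: rₚ = 150 Gm = 1.5e+11 m; rₐ = 1.5 Tm = 1.5e+12 m.
(a) a = (rₚ + rₐ) / 2 = (1.5e+11 + 1.5e+12) / 2 ≈ 8.25e+11 m = 825 Gm.
(b) e = (rₐ − rₚ) / (rₐ + rₚ) = (1.5e+12 − 1.5e+11) / (1.5e+12 + 1.5e+11) ≈ 0.8182.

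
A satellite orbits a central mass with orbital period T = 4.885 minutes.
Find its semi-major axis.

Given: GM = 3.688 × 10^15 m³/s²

Convert to SI: T = 4.885 minutes = 293.1 s.
Invert Kepler's third law: a = (GM · T² / (4π²))^(1/3).
Substituting T = 293.1 s and GM = 3.688e+15 m³/s²:
a = (3.688e+15 · (293.1)² / (4π²))^(1/3) m
a ≈ 2.002e+06 m = 2.002 Mm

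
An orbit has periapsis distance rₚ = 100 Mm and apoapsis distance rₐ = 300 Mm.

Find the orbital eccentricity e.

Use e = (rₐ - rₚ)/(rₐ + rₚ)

Convert to SI: rₚ = 100 Mm = 1e+08 m; rₐ = 300 Mm = 3e+08 m.
e = (rₐ − rₚ) / (rₐ + rₚ).
e = (3e+08 − 1e+08) / (3e+08 + 1e+08) = 2e+08 / 4e+08 ≈ 0.5.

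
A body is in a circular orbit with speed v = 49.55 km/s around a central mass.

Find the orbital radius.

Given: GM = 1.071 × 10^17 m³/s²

Convert to SI: v = 49.55 km/s = 49550 m/s.
For a circular orbit, v² = GM / r, so r = GM / v².
r = 1.071e+17 / (49550)² m ≈ 4.362e+07 m = 43.62 Mm.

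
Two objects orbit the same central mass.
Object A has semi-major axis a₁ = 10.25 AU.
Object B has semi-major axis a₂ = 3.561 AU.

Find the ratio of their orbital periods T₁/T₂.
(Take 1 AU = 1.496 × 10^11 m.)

Convert to SI: a₁ = 10.25 AU = 1.5334e+12 m; a₂ = 3.561 AU = 5.32726e+11 m.
From Kepler's third law, (T₁/T₂)² = (a₁/a₂)³, so T₁/T₂ = (a₁/a₂)^(3/2).
a₁/a₂ = 1.5334e+12 / 5.32726e+11 = 2.8784.
T₁/T₂ = (2.8784)^(3/2) ≈ 4.883.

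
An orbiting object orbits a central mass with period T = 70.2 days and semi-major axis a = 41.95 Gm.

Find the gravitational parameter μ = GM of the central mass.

Convert to SI: T = 70.2 days = 6.06528e+06 s; a = 41.95 Gm = 4.195e+10 m.
GM = 4π² · a³ / T².
GM = 4π² · (4.195e+10)³ / (6.06528e+06)² m³/s² ≈ 7.922e+19 m³/s² = 7.922 × 10^19 m³/s².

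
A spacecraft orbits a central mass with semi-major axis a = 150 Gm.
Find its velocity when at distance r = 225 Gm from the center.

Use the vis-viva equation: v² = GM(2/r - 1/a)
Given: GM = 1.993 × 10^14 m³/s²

Convert to SI: a = 150 Gm = 1.5e+11 m; r = 225 Gm = 2.25e+11 m.
Vis-viva: v = √(GM · (2/r − 1/a)).
2/r − 1/a = 2/2.25e+11 − 1/1.5e+11 = 2.22222e-12 m⁻¹.
v = √(1.993e+14 · 2.22222e-12) m/s ≈ 21.04 m/s = 21.04 m/s.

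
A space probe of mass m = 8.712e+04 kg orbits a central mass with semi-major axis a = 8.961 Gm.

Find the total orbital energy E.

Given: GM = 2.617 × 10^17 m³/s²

Convert to SI: a = 8.961 Gm = 8.961e+09 m.
E = −GMm / (2a).
E = −2.617e+17 · 8.712e+04 / (2 · 8.961e+09) J ≈ -1.272e+12 J = -1.272 TJ.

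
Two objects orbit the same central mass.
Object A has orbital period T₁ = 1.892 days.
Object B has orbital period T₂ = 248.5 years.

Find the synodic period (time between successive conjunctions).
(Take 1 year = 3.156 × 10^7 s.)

Convert to SI: T₁ = 1.892 days = 163469 s; T₂ = 248.5 years = 7.84266e+09 s.
T_syn = |T₁ · T₂ / (T₁ − T₂)|.
T_syn = |163469 · 7.84266e+09 / (163469 − 7.84266e+09)| s ≈ 1.635e+05 s = 1.892 days.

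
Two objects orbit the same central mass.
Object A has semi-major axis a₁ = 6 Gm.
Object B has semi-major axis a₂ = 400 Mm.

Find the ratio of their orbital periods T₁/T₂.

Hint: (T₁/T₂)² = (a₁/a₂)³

Convert to SI: a₁ = 6 Gm = 6e+09 m; a₂ = 400 Mm = 4e+08 m.
From Kepler's third law, (T₁/T₂)² = (a₁/a₂)³, so T₁/T₂ = (a₁/a₂)^(3/2).
a₁/a₂ = 6e+09 / 4e+08 = 15.
T₁/T₂ = (15)^(3/2) ≈ 58.09.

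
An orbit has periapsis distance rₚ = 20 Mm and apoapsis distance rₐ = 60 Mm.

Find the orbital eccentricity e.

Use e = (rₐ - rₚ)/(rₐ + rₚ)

Convert to SI: rₚ = 20 Mm = 2e+07 m; rₐ = 60 Mm = 6e+07 m.
e = (rₐ − rₚ) / (rₐ + rₚ).
e = (6e+07 − 2e+07) / (6e+07 + 2e+07) = 4e+07 / 8e+07 ≈ 0.5.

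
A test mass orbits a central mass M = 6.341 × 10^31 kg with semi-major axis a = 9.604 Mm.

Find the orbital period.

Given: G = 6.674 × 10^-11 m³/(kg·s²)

Convert to SI: a = 9.604 Mm = 9.604e+06 m.
GM = G · M = 6.674e-11 · 6.341e+31 = 4.23198e+21 m³/s².
Kepler's third law: T = 2π √(a³ / GM).
Substituting a = 9.604e+06 m and GM = 4.23198e+21 m³/s²:
T = 2π √((9.604e+06)³ / 4.23198e+21) s
T ≈ 2.875 s = 2.875 seconds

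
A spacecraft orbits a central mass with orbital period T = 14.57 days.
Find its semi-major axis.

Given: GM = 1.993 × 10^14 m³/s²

Convert to SI: T = 14.57 days = 1.25885e+06 s.
Invert Kepler's third law: a = (GM · T² / (4π²))^(1/3).
Substituting T = 1.25885e+06 s and GM = 1.993e+14 m³/s²:
a = (1.993e+14 · (1.25885e+06)² / (4π²))^(1/3) m
a ≈ 2e+08 m = 200 Mm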